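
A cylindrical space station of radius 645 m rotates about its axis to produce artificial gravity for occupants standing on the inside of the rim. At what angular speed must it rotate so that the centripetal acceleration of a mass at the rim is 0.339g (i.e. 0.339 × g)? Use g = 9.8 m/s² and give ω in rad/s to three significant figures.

Centripetal acceleration a_c = ω²r. Setting ω²r = 0.339g:
ω = √(0.339g / r) = √(0.339 × 9.8 / 645) = √0.005151 = 0.07177 rad/s.

0.0718 rad/s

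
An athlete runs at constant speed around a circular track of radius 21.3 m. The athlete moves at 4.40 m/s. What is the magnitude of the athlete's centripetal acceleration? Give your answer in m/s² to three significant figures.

a_c = v²/r = (4.400)²/21.3 = 19.36/21.3 = 0.9089 m/s².

0.909 m/s²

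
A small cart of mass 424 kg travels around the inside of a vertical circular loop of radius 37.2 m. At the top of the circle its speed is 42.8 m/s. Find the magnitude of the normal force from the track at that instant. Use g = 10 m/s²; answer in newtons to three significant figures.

At the top, both N and the weight mg point inward (toward the centre), so N + mg = mv²/r.
N = m(v²/r − g) = 424 × ((42.8)²/37.2 − 10.0) = 424 × (49.24 − 10.0) = 424 × 39.24 = 16640 N.

16600 N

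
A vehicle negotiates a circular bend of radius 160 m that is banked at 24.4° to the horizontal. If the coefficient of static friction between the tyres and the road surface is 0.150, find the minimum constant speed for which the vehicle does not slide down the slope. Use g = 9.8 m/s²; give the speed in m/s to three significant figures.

At the minimum speed, friction acts up the slope at its limiting value f = μN. Radially (horizontal, toward centre): N sinθ − μN cosθ = mv²/r. Vertically: N cosθ + μN sinθ = mg.
Dividing: v² = r g (sinθ − μcosθ)/(cosθ + μsinθ).
sinθ − μcosθ = 0.4131 − 0.150×0.9107 = 0.2765; cosθ + μsinθ = 0.9107 + 0.150×0.4131 = 0.9726.
v² = 160 × 9.8 × 0.2765/0.9726 = 445.7 m²/s², so v = 21.11 m/s.

21.1 m/s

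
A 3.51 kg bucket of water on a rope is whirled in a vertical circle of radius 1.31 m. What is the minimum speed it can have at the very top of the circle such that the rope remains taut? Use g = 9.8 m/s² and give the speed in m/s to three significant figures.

3.58 m/s

At the highest point the centre is directly below, so both the weight and T act inward: T + mg = mv²/r.
At minimum speed T → 0, so mg = mv_min²/r ⇒ v_min = √(g r) = √(9.8 × 1.31) = 3.583 m/s.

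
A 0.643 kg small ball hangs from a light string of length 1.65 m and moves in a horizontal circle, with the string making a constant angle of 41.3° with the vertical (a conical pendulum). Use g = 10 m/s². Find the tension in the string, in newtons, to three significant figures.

8.56 N

Vertically the bob has no acceleration, so T cosθ = mg.
T = mg/cosθ = 0.643 × 10.0 / cos 41.3° = 6.430/0.7513 = 8.559 N.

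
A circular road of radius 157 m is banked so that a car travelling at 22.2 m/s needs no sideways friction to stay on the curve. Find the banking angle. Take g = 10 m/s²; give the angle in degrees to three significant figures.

For a frictionless banked turn: horizontally N sinθ = mv²/r and vertically N cosθ = mg.
Dividing: tanθ = v²/(r g) = (22.2)²/(157 × 10.0) = 492.8/1570 = 0.3139.
θ = arctan(0.3139) = 17.43°.

17.4°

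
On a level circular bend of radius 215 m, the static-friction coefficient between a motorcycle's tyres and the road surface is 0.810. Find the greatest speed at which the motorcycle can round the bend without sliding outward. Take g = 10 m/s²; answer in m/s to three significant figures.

41.7 m/s

Friction provides the centripetal force on a flat curve. At maximum speed it is at its limiting value: μ_s m g = m v²/r.
Mass cancels: v_max = √(μ_s g r) = √(0.810 × 10.0 × 215) = √1742 = 41.73 m/s.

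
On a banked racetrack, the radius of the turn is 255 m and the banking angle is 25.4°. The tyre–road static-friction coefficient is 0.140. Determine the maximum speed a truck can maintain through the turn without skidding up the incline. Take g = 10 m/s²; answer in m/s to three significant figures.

At the maximum speed, friction acts down the slope at its limiting value f = μN. Radially (horizontal, toward centre): N sinθ + μN cosθ = mv²/r. Vertically: N cosθ − μN sinθ = mg.
Dividing: v² = r g (sinθ + μcosθ)/(cosθ − μsinθ).
sinθ + μcosθ = 0.4289 + 0.140×0.9033 = 0.5554; cosθ − μsinθ = 0.9033 − 0.140×0.4289 = 0.8433.
v² = 255 × 10.0 × 0.5554/0.8433 = 1679 m²/s², so v = 40.98 m/s.

41.0 m/s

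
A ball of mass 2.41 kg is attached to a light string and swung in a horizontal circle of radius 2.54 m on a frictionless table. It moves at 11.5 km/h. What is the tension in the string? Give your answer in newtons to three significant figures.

9.68 N

v = 11.5 km/h = 11.5/3.6 = 3.194 m/s.
The tension is the only horizontal force, so it supplies the full centripetal force: T = m v²/r = 2.41 × (3.194)²/2.54 = 2.41 × 10.20/2.54 = 9.682 N.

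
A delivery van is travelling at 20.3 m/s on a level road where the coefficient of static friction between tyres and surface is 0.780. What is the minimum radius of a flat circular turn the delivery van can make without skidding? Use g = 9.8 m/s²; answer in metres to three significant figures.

53.9 m

At the limit, μ_s m g = m v²/r, so r_min = v²/(μ_s g) = (20.3)²/(0.780 × 9.8) = 412.1/7.644 = 53.91 m.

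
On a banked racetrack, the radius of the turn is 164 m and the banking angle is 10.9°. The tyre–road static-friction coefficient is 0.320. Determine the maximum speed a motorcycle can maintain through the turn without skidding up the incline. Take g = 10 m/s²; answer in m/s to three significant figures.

At the maximum speed, friction acts down the slope at its limiting value f = μN. Radially (horizontal, toward centre): N sinθ + μN cosθ = mv²/r. Vertically: N cosθ − μN sinθ = mg.
Dividing: v² = r g (sinθ + μcosθ)/(cosθ − μsinθ).
sinθ + μcosθ = 0.1891 + 0.320×0.9820 = 0.5033; cosθ − μsinθ = 0.9820 − 0.320×0.1891 = 0.9214.
v² = 164 × 10.0 × 0.5033/0.9214 = 895.8 m²/s², so v = 29.93 m/s.

29.9 m/s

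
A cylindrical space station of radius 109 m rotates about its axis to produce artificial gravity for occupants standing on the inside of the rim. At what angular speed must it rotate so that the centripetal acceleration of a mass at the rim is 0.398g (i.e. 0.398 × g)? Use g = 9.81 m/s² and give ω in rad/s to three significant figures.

0.189 rad/s

Centripetal acceleration a_c = ω²r. Setting ω²r = 0.398g:
ω = √(0.398g / r) = √(0.398 × 9.81 / 109) = √0.03582 = 0.1893 rad/s.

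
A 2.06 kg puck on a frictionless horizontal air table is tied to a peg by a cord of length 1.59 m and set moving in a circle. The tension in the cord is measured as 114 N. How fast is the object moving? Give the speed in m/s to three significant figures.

9.38 m/s

T = m v²/r ⇒ v = √(T r / m) = √(114 × 1.59 / 2.06) = √87.99 = 9.380 m/s.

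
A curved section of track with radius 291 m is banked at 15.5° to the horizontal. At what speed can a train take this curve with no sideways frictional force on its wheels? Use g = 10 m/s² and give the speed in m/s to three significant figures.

On a frictionless banked curve, N sinθ = mv²/r and N cosθ = mg, so tanθ = v²/(rg).
v = √(r g tanθ) = √(291 × 10.0 × tan 15.5°) = √(291 × 10.0 × 0.2773) = √807.0 = 28.41 m/s.

28.4 m/s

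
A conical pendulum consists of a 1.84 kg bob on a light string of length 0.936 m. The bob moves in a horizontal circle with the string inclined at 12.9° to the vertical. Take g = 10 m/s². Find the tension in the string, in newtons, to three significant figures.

Vertically the bob has no acceleration, so T cosθ = mg.
T = mg/cosθ = 1.84 × 10.0 / cos 12.9° = 18.40/0.9748 = 18.88 N.

18.9 N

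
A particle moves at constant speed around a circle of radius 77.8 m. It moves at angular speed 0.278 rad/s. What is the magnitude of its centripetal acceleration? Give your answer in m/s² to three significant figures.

v = ωr = 0.278 × 77.8 = 21.63 m/s.
a_c = v²/r = (21.63)²/77.8 = 467.8/77.8 = 6.013 m/s².

6.01 m/s²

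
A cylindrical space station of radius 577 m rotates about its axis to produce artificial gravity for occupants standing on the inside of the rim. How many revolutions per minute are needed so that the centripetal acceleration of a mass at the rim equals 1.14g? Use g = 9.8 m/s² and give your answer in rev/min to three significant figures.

1.33 rev/min

Require ω²r = 1.14g, so ω = √(1.14 × 9.8/577) = 0.1391 rad/s.
In rev/min: ω × 60/(2π) = 0.1391 × 60/(2π) = 1.329 rev/min.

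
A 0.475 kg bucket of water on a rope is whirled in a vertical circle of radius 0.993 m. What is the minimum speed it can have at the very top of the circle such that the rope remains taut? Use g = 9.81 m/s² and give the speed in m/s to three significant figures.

At the top, both weight mg and T point toward the centre: T + mg = mv²/r.
At minimum speed T → 0, so mg = mv_min²/r ⇒ v_min = √(g r) = √(9.81 × 0.993) = 3.121 m/s.

3.12 m/s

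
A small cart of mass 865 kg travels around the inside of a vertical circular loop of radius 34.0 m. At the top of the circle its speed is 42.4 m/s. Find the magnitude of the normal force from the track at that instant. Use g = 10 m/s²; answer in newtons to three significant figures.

37100 N

At the top, both N and the weight mg point inward (toward the centre), so N + mg = mv²/r.
N = m(v²/r − g) = 865 × ((42.4)²/34.0 − 10.0) = 865 × (52.88 − 10.0) = 865 × 42.88 = 37090 N.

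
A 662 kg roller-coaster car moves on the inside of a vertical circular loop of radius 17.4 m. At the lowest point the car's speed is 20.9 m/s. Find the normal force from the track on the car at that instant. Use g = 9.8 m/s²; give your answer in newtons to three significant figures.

23100 N

At the lowest point, N points up (toward the centre) and the weight mg points down (away from the centre), so the net inward force is N − mg = mv²/r.
N = m(v²/r + g) = 662 × ((20.9)²/17.4 + 9.8) = 662 × (25.10 + 9.8) = 662 × 34.90 = 23110 N.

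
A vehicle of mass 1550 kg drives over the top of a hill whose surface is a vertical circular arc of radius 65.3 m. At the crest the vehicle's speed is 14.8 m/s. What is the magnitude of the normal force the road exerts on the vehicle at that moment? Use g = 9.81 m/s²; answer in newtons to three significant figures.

At the crest the centripetal acceleration points downward (toward the centre of the arc), so mg − N = mv²/r.
N = m(g − v²/r) = 1550 × (9.81 − (14.8)²/65.3) = 1550 × (9.81 − 3.354) = 1550 × 6.456 = 10010 N.

10000 N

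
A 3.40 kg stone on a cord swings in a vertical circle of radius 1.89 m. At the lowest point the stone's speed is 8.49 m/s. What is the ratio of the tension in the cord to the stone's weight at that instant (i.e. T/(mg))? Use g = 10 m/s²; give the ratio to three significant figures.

4.81

At the bottom, T − mg = mv²/r, so T = m(v²/r + g) and T/(mg) = v²/(rg) + 1 = (8.49)²/(1.89 × 10.0) + 1 = 3.814 + 1 = 4.814.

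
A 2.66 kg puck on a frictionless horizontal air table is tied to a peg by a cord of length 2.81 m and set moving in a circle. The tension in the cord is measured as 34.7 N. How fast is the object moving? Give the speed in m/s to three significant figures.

6.05 m/s

T = m v²/r ⇒ v = √(T r / m) = √(34.7 × 2.81 / 2.66) = √36.66 = 6.054 m/s.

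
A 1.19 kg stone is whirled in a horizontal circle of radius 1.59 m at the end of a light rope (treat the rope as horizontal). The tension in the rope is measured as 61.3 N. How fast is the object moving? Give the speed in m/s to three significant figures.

T = m v²/r ⇒ v = √(T r / m) = √(61.3 × 1.59 / 1.19) = √81.91 = 9.050 m/s.

9.05 m/s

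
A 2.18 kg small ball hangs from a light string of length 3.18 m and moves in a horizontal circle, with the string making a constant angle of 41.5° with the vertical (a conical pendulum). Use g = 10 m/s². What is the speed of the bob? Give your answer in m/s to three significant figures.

4.32 m/s

The radius of the circle is r = L sinθ = 3.18 × sin 41.5° = 2.107 m.
Horizontally T sinθ = mv²/r and vertically T cosθ = mg, so tanθ = v²/(rg).
v = √(r g tanθ) = √(2.107 × 10.0 × 0.8847) = √18.64 = 4.318 m/s.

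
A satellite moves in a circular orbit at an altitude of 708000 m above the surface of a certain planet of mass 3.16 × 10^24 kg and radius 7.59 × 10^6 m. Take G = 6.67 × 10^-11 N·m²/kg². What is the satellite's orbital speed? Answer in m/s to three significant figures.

Orbital radius r = R + h = 7.59 × 10^6 + 708000 = 8.298 × 10^6 m.
Gravity supplies the centripetal force: G M m / r² = m v² / r, so v = √(GM/r).
v = √(6.67 × 10^-11 × 3.16 × 10^24 / 8.298 × 10^6) = √(2.540 × 10^7) = 5040 m/s.

5040 m/s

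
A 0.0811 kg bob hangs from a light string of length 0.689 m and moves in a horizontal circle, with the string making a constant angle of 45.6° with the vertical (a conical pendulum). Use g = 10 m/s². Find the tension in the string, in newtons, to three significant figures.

1.16 N

Vertically the bob has no acceleration, so T cosθ = mg.
T = mg/cosθ = 0.0811 × 10.0 / cos 45.6° = 0.8110/0.6997 = 1.159 N.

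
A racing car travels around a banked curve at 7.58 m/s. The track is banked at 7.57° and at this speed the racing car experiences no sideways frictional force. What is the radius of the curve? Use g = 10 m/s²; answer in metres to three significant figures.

43.2 m

Frictionless banking: tanθ = v²/(rg), so r = v²/(g tanθ).
r = (7.58)²/(10.0 × tan 7.57°) = 57.46/(10.0 × 0.1329) = 57.46/1.329 = 43.23 m.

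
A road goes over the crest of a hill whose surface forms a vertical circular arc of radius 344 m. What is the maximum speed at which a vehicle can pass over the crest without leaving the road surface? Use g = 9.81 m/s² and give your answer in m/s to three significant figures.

58.1 m/s

At the crest the centre of the circle is below the vehicle, so the net downward (centripetal) force is mg − N = mv²/r.
The vehicle leaves the road when N → 0, giving v_max = √(g r) = √(9.81 × 344) = 58.09 m/s.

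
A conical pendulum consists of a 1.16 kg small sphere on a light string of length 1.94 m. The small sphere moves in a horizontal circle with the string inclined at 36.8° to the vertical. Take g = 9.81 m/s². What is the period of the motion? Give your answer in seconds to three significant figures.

2.50 s

r = L sinθ = 1.162 m. From T sinθ = mω²r and T cosθ = mg: tanθ = ω²r/g, so ω² = g tanθ / r = g/(L cosθ).
ω = √(g/(L cosθ)) = √(9.81/(1.94 × 0.8007)) = √6.315 = 2.513 rad/s.
Period = 2π/ω = 2.500 s.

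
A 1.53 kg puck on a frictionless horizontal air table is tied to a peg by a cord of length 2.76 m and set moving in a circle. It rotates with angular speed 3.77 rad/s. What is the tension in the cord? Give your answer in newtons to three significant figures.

v = ωr = 3.77 × 2.76 = 10.41 m/s.
The tension is the only horizontal force, so it supplies the full centripetal force: T = m v²/r = 1.53 × (10.41)²/2.76 = 1.53 × 108.3/2.76 = 60.02 N.

60.0 N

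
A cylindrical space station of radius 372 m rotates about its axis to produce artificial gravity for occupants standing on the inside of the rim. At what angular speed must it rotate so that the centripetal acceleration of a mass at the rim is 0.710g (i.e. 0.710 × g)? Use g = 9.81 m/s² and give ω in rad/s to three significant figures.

Centripetal acceleration a_c = ω²r. Setting ω²r = 0.710g:
ω = √(0.710g / r) = √(0.710 × 9.81 / 372) = √0.01872 = 0.1368 rad/s.

0.137 rad/s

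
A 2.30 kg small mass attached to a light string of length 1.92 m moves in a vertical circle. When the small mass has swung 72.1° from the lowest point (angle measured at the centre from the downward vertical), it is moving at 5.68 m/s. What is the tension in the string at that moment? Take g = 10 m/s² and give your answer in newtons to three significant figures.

45.7 N

Take the radial direction toward the centre of the circle as positive. The component of the weight along the string toward the centre is −mg cos φ (φ measured from the bottom), so Newton's second law along the string gives T − mg cos φ = m v²/r.
cos 72.1° = 0.3074, so T = m(v²/r + g cos φ) = 2.30 × ((5.68)²/1.92 + 10.0 × 0.3074) = 2.30 × (16.80 + (3.074)) = 2.30 × 19.88 = 45.72 N.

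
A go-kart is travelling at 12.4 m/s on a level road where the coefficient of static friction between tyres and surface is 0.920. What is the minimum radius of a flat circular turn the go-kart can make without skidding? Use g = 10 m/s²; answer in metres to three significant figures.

16.7 m

At the limit, μ_s m g = m v²/r, so r_min = v²/(μ_s g) = (12.4)²/(0.920 × 10.0) = 153.8/9.200 = 16.71 m.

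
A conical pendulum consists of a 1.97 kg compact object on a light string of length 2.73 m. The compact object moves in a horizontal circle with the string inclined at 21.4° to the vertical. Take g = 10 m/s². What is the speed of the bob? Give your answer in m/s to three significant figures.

1.98 m/s

The radius of the circle is r = L sinθ = 2.73 × sin 21.4° = 0.9961 m.
Horizontally T sinθ = mv²/r and vertically T cosθ = mg, so tanθ = v²/(rg).
v = √(r g tanθ) = √(0.9961 × 10.0 × 0.3919) = √3.904 = 1.976 m/s.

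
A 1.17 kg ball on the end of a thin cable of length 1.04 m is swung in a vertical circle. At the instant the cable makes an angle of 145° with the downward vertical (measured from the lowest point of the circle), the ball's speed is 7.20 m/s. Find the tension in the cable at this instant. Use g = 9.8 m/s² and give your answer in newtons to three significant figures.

48.9 N

Take the radial direction toward the centre of the circle as positive. The component of the weight along the string toward the centre is −mg cos φ (φ measured from the bottom), so Newton's second law along the string gives T − mg cos φ = m v²/r.
cos 145° = -0.8192, so T = m(v²/r + g cos φ) = 1.17 × ((7.20)²/1.04 + 9.8 × -0.8192) = 1.17 × (49.85 + (-8.028)) = 1.17 × 41.82 = 48.93 N.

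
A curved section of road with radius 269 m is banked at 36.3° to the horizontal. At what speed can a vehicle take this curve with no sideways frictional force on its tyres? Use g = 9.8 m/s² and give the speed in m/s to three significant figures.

44.0 m/s

On a frictionless banked curve, N sinθ = mv²/r and N cosθ = mg, so tanθ = v²/(rg).
v = √(r g tanθ) = √(269 × 9.8 × tan 36.3°) = √(269 × 9.8 × 0.7346) = √1936 = 44.01 m/s.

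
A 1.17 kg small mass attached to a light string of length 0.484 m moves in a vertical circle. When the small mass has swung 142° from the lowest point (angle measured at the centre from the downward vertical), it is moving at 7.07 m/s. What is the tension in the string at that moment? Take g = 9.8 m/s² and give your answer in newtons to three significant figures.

112 N

Take the radial direction toward the centre of the circle as positive. The component of the weight along the string toward the centre is −mg cos φ (φ measured from the bottom), so Newton's second law along the string gives T − mg cos φ = m v²/r.
cos 142° = -0.7880, so T = m(v²/r + g cos φ) = 1.17 × ((7.07)²/0.484 + 9.8 × -0.7880) = 1.17 × (103.3 + (-7.723)) = 1.17 × 95.55 = 111.8 N.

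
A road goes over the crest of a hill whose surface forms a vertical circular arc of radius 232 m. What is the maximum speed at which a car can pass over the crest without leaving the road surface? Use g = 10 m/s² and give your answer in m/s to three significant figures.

48.2 m/s

At the crest the centre of the circle is below the car, so the net downward (centripetal) force is mg − N = mv²/r.
The car leaves the road when N → 0, giving v_max = √(g r) = √(10.0 × 232) = 48.17 m/s.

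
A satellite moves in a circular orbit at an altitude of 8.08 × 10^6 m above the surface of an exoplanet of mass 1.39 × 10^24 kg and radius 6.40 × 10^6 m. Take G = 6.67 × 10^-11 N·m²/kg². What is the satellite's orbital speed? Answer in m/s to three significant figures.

2530 m/s

Orbital radius r = R + h = 6.40 × 10^6 + 8.08 × 10^6 = 1.448 × 10^7 m.
Gravity supplies the centripetal force: G M m / r² = m v² / r, so v = √(GM/r).
v = √(6.67 × 10^-11 × 1.39 × 10^24 / 1.448 × 10^7) = √(6.403 × 10^6) = 2530 m/s.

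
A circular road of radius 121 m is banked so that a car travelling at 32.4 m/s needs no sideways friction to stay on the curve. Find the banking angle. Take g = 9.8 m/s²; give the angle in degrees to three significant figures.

41.5°

For a frictionless banked turn: horizontally N sinθ = mv²/r and vertically N cosθ = mg.
Dividing: tanθ = v²/(r g) = (32.4)²/(121 × 9.8) = 1050/1186 = 0.8853.
θ = arctan(0.8853) = 41.52°.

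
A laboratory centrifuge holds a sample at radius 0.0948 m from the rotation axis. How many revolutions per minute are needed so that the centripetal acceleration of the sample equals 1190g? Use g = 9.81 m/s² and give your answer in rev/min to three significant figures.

3350 rev/min

Require ω²r = 1190g, so ω = √(1190 × 9.81/0.0948) = 350.9 rad/s.
In rev/min: ω × 60/(2π) = 350.9 × 60/(2π) = 3351 rev/min.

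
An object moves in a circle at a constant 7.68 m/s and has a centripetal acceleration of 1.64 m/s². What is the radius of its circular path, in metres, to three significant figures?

36.0 m

a_c = v²/r ⇒ r = v²/a_c = (7.68)²/1.64 = 58.98/1.64 = 35.96 m.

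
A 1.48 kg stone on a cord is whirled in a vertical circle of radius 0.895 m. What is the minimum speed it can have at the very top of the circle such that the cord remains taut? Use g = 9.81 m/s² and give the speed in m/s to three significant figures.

At the top, both weight mg and T point toward the centre: T + mg = mv²/r.
At minimum speed T → 0, so mg = mv_min²/r ⇒ v_min = √(g r) = √(9.81 × 0.895) = 2.963 m/s.

2.96 m/s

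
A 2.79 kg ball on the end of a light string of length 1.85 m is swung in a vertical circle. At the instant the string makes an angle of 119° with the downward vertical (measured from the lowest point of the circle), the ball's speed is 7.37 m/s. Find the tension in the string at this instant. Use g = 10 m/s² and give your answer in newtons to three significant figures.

68.4 N

Take the radial direction toward the centre of the circle as positive. The component of the weight along the string toward the centre is −mg cos φ (φ measured from the bottom), so Newton's second law along the string gives T − mg cos φ = m v²/r.
cos 119° = -0.4848, so T = m(v²/r + g cos φ) = 2.79 × ((7.37)²/1.85 + 10.0 × -0.4848) = 2.79 × (29.36 + (-4.848)) = 2.79 × 24.51 = 68.39 N.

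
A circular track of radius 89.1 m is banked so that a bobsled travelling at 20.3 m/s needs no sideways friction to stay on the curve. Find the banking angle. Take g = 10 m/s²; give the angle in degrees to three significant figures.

24.8°

For a frictionless banked turn: horizontally N sinθ = mv²/r and vertically N cosθ = mg.
Dividing: tanθ = v²/(r g) = (20.3)²/(89.1 × 10.0) = 412.1/891.0 = 0.4625.
θ = arctan(0.4625) = 24.82°.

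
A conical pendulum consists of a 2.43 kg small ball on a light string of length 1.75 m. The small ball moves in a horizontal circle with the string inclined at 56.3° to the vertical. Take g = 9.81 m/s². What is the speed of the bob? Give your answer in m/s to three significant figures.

4.63 m/s

The radius of the circle is r = L sinθ = 1.75 × sin 56.3° = 1.456 m.
Horizontally T sinθ = mv²/r and vertically T cosθ = mg, so tanθ = v²/(rg).
v = √(r g tanθ) = √(1.456 × 9.81 × 1.499) = √21.42 = 4.628 m/s.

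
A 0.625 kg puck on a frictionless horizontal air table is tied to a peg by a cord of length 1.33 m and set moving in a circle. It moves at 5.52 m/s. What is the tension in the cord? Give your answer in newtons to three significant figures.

The tension is the only horizontal force, so it supplies the full centripetal force: T = m v²/r = 0.625 × (5.520)²/1.33 = 0.625 × 30.47/1.33 = 14.32 N.

14.3 N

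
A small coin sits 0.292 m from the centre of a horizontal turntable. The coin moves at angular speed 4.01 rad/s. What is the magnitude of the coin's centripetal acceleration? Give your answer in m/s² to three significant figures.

4.70 m/s²

v = ωr = 4.01 × 0.292 = 1.171 m/s.
a_c = v²/r = (1.171)²/0.292 = 1.371/0.292 = 4.695 m/s².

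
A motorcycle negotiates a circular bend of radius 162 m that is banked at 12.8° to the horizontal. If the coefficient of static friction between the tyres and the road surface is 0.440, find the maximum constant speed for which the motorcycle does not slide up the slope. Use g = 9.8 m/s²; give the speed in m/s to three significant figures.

34.3 m/s

At the maximum speed, friction acts down the slope at its limiting value f = μN. Radially (horizontal, toward centre): N sinθ + μN cosθ = mv²/r. Vertically: N cosθ − μN sinθ = mg.
Dividing: v² = r g (sinθ + μcosθ)/(cosθ − μsinθ).
sinθ + μcosθ = 0.2215 + 0.440×0.9751 = 0.6506; cosθ − μsinθ = 0.9751 − 0.440×0.2215 = 0.8777.
v² = 162 × 9.8 × 0.6506/0.8777 = 1177 m²/s², so v = 34.31 m/s.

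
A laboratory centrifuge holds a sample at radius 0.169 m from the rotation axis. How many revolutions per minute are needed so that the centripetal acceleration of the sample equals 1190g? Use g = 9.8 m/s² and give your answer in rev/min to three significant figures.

2510 rev/min

Require ω²r = 1190g, so ω = √(1190 × 9.8/0.169) = 262.7 rad/s.
In rev/min: ω × 60/(2π) = 262.7 × 60/(2π) = 2509 rev/min.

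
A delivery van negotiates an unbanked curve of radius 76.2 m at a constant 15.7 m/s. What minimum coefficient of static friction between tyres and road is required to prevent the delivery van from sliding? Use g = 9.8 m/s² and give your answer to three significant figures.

0.330

Friction provides the centripetal force: μ_s m g = m v²/r, so μ_s = v²/(g r) = (15.70)²/(9.8 × 76.2) = 246.5/746.8 = 0.3301.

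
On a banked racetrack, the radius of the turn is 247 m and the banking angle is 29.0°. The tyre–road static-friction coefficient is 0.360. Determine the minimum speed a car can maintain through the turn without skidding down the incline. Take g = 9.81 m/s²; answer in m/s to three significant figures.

19.8 m/s

At the minimum speed, friction acts up the slope at its limiting value f = μN. Radially (horizontal, toward centre): N sinθ − μN cosθ = mv²/r. Vertically: N cosθ + μN sinθ = mg.
Dividing: v² = r g (sinθ − μcosθ)/(cosθ + μsinθ).
sinθ − μcosθ = 0.4848 − 0.360×0.8746 = 0.1699; cosθ + μsinθ = 0.8746 + 0.360×0.4848 = 1.049.
v² = 247 × 9.81 × 0.1699/1.049 = 392.5 m²/s², so v = 19.81 m/s.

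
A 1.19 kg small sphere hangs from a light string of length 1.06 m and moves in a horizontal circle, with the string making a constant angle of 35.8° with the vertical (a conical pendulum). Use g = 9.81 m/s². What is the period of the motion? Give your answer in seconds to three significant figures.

r = L sinθ = 0.6201 m. From T sinθ = mω²r and T cosθ = mg: tanθ = ω²r/g, so ω² = g tanθ / r = g/(L cosθ).
ω = √(g/(L cosθ)) = √(9.81/(1.06 × 0.8111)) = √11.41 = 3.378 rad/s.
Period = 2π/ω = 1.860 s.

1.86 s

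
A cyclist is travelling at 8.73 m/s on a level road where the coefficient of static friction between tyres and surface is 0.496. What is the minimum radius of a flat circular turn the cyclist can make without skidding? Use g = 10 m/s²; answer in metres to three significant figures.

15.4 m

At the limit, μ_s m g = m v²/r, so r_min = v²/(μ_s g) = (8.73)²/(0.496 × 10.0) = 76.21/4.960 = 15.37 m.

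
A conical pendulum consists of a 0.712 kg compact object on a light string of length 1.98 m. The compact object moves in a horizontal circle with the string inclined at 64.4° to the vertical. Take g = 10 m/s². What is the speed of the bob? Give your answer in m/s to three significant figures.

6.10 m/s

The radius of the circle is r = L sinθ = 1.98 × sin 64.4° = 1.786 m.
Horizontally T sinθ = mv²/r and vertically T cosθ = mg, so tanθ = v²/(rg).
v = √(r g tanθ) = √(1.786 × 10.0 × 2.087) = √37.27 = 6.105 m/s.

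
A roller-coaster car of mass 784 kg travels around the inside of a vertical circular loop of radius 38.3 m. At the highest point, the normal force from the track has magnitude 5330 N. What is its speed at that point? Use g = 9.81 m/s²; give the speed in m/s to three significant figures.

25.2 m/s

At the top, N + mg = mv²/r, so v = √(r(N/m + g)) = √(38.3 × (5330/784 + 9.81)) = √(38.3 × 16.61) = √636.1 = 25.22 m/s.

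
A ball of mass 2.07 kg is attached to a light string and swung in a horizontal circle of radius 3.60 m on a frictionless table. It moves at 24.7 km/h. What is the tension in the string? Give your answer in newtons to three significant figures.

27.1 N

v = 24.7 km/h = 24.7/3.6 = 6.861 m/s.
The tension is the only horizontal force, so it supplies the full centripetal force: T = m v²/r = 2.07 × (6.861)²/3.60 = 2.07 × 47.07/3.60 = 27.07 N.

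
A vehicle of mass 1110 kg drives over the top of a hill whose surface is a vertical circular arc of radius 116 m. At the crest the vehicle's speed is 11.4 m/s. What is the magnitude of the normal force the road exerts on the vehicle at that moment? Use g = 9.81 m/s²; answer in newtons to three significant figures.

9650 N

At the crest the centripetal acceleration points downward (toward the centre of the arc), so mg − N = mv²/r.
N = m(g − v²/r) = 1110 × (9.81 − (11.4)²/116) = 1110 × (9.81 − 1.120) = 1110 × 8.690 = 9646 N.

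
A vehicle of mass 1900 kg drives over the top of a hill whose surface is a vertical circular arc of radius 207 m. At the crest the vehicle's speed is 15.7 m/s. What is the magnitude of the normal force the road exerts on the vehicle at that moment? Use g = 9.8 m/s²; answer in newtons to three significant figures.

16400 N

At the crest the centripetal acceleration points downward (toward the centre of the arc), so mg − N = mv²/r.
N = m(g − v²/r) = 1900 × (9.8 − (15.7)²/207) = 1900 × (9.8 − 1.191) = 1900 × 8.609 = 16360 N.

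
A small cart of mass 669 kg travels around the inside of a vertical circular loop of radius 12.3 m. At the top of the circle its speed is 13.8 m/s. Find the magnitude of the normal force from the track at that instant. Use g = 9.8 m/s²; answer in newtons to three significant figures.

3800 N

At the top, both N and the weight mg point inward (toward the centre), so N + mg = mv²/r.
N = m(v²/r − g) = 669 × ((13.8)²/12.3 − 9.8) = 669 × (15.48 − 9.8) = 669 × 5.683 = 3802 N.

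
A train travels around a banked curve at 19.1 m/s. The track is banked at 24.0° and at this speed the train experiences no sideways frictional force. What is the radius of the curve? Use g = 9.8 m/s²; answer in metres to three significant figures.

83.6 m

Frictionless banking: tanθ = v²/(rg), so r = v²/(g tanθ).
r = (19.1)²/(9.8 × tan 24.0°) = 364.8/(9.8 × 0.4452) = 364.8/4.363 = 83.61 m.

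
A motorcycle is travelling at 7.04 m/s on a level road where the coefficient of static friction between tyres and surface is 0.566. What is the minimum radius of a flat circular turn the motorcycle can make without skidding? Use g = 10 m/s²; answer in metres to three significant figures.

8.76 m

At the limit, μ_s m g = m v²/r, so r_min = v²/(μ_s g) = (7.04)²/(0.566 × 10.0) = 49.56/5.660 = 8.756 m.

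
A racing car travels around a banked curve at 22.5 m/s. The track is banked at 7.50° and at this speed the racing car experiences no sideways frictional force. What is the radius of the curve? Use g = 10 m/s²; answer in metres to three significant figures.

Frictionless banking: tanθ = v²/(rg), so r = v²/(g tanθ).
r = (22.5)²/(10.0 × tan 7.50°) = 506.2/(10.0 × 0.1317) = 506.2/1.317 = 384.5 m.

385 m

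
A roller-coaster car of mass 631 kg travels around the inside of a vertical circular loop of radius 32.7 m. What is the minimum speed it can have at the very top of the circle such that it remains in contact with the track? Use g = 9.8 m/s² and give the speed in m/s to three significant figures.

At the top, both weight mg and N point toward the centre: N + mg = mv²/r.
At minimum speed N → 0, so mg = mv_min²/r ⇒ v_min = √(g r) = √(9.8 × 32.7) = 17.90 m/s.

17.9 m/s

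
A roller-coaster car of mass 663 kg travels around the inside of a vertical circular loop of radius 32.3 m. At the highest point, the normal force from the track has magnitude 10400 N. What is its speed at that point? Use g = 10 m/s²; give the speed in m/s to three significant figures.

At the top, N + mg = mv²/r, so v = √(r(N/m + g)) = √(32.3 × (10400/663 + 10.0)) = √(32.3 × 25.69) = √829.7 = 28.80 m/s.

28.8 m/s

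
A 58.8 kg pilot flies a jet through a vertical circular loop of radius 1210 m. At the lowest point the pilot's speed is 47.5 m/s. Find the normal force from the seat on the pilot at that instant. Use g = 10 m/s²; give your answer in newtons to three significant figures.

698 N

At the lowest point, N points up (toward the centre) and the weight mg points down (away from the centre), so the net inward force is N − mg = mv²/r.
N = m(v²/r + g) = 58.8 × ((47.5)²/1210 + 10.0) = 58.8 × (1.865 + 10.0) = 58.8 × 11.86 = 697.6 N.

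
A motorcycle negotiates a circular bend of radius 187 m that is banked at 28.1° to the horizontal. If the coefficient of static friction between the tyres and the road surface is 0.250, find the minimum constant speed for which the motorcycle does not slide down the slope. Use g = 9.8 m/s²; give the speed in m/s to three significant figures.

21.4 m/s

At the minimum speed, friction acts up the slope at its limiting value f = μN. Radially (horizontal, toward centre): N sinθ − μN cosθ = mv²/r. Vertically: N cosθ + μN sinθ = mg.
Dividing: v² = r g (sinθ − μcosθ)/(cosθ + μsinθ).
sinθ − μcosθ = 0.4710 − 0.250×0.8821 = 0.2505; cosθ + μsinθ = 0.8821 + 0.250×0.4710 = 0.9999.
v² = 187 × 9.8 × 0.2505/0.9999 = 459.1 m²/s², so v = 21.43 m/s.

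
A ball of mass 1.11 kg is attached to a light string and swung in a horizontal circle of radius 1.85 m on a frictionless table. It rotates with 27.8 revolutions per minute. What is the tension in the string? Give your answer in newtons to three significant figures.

17.4 N

ω = 27.8 rev/min × 2π/60 = 2.911 rad/s, so v = ωr = 2.911 × 1.85 = 5.386 m/s.
The tension is the only horizontal force, so it supplies the full centripetal force: T = m v²/r = 1.11 × (5.386)²/1.85 = 1.11 × 29.01/1.85 = 17.40 N.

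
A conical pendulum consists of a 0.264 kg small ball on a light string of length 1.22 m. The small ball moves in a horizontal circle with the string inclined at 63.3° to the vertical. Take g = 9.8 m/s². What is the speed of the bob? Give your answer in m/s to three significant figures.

4.61 m/s

The radius of the circle is r = L sinθ = 1.22 × sin 63.3° = 1.090 m.
Horizontally T sinθ = mv²/r and vertically T cosθ = mg, so tanθ = v²/(rg).
v = √(r g tanθ) = √(1.090 × 9.8 × 1.988) = √21.24 = 4.608 m/s.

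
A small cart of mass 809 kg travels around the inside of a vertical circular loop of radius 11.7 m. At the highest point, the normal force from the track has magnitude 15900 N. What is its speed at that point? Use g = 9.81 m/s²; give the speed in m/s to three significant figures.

18.6 m/s

At the top, N + mg = mv²/r, so v = √(r(N/m + g)) = √(11.7 × (15900/809 + 9.81)) = √(11.7 × 29.46) = √344.7 = 18.57 m/s.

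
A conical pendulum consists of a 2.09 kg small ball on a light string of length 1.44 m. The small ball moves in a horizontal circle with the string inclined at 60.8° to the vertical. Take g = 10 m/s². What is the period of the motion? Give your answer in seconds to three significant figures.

1.67 s

r = L sinθ = 1.257 m. From T sinθ = mω²r and T cosθ = mg: tanθ = ω²r/g, so ω² = g tanθ / r = g/(L cosθ).
ω = √(g/(L cosθ)) = √(10.0/(1.44 × 0.4879)) = √14.23 = 3.773 rad/s.
Period = 2π/ω = 1.665 s.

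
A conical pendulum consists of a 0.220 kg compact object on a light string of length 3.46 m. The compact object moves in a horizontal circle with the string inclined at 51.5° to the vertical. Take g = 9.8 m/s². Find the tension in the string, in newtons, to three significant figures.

3.46 N

Vertically the bob has no acceleration, so T cosθ = mg.
T = mg/cosθ = 0.220 × 9.8 / cos 51.5° = 2.156/0.6225 = 3.463 N.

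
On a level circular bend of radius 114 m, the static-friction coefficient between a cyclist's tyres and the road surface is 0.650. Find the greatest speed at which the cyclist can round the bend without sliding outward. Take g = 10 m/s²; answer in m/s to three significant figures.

The only inward force on a level bend is static friction, so at the limit f_s = μ_s N = μ_s m g = m v²/r.
Mass cancels: v_max = √(μ_s g r) = √(0.650 × 10.0 × 114) = √741.0 = 27.22 m/s.

27.2 m/s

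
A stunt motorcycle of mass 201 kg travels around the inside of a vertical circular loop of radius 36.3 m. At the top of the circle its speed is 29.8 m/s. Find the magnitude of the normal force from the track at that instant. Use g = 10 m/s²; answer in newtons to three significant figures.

At the top, both N and the weight mg point inward (toward the centre), so N + mg = mv²/r.
N = m(v²/r − g) = 201 × ((29.8)²/36.3 − 10.0) = 201 × (24.46 − 10.0) = 201 × 14.46 = 2907 N.

2910 N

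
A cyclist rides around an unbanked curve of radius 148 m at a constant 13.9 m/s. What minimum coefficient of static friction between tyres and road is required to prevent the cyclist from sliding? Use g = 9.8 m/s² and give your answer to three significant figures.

0.133

Friction provides the centripetal force: μ_s m g = m v²/r, so μ_s = v²/(g r) = (13.90)²/(9.8 × 148) = 193.2/1450 = 0.1332.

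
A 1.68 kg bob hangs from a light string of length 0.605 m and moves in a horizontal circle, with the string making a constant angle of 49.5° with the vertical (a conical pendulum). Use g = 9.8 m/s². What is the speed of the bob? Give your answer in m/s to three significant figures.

2.30 m/s

The radius of the circle is r = L sinθ = 0.605 × sin 49.5° = 0.4600 m.
Horizontally T sinθ = mv²/r and vertically T cosθ = mg, so tanθ = v²/(rg).
v = √(r g tanθ) = √(0.4600 × 9.8 × 1.171) = √5.279 = 2.298 m/s.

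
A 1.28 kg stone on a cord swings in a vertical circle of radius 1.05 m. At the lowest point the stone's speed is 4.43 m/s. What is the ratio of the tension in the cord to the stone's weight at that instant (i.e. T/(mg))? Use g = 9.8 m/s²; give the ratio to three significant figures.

2.91

At the bottom, T − mg = mv²/r, so T = m(v²/r + g) and T/(mg) = v²/(rg) + 1 = (4.43)²/(1.05 × 9.8) + 1 = 1.907 + 1 = 2.907.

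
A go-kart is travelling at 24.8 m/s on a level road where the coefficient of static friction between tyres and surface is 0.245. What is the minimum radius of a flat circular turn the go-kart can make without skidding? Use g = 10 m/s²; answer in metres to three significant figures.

At the limit, μ_s m g = m v²/r, so r_min = v²/(μ_s g) = (24.8)²/(0.245 × 10.0) = 615.0/2.450 = 251.0 m.

251 m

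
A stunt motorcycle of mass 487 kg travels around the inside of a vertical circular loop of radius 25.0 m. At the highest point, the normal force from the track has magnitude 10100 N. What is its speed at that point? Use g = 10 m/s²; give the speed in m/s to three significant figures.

27.7 m/s

At the top, N + mg = mv²/r, so v = √(r(N/m + g)) = √(25.0 × (10100/487 + 10.0)) = √(25.0 × 30.74) = √768.5 = 27.72 m/s.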